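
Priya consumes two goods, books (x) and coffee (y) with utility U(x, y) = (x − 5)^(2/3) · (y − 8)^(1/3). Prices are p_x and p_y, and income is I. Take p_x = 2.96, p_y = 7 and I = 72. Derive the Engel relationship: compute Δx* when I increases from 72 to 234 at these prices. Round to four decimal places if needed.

Let x' = x−5, y' = y−8. MRS = 2·y'/x' = p_x/p_y.
After buying the subsistence bundle (5, 8), a share 2/3 of the remaining income goes to x: x* = 5 + 2/3·(I − 5p_x − 8p_y)/p_x.
Discretionary income = 72 − 5·2.96 − 8·7 = 1.2; x* = 5 + 2/3·1.2/2.96 = 5.2703.
At I' = 234: x* = 41.7568. Change: 41.7568 − 5.2703 = 36.4865.

Δx* = 36.4865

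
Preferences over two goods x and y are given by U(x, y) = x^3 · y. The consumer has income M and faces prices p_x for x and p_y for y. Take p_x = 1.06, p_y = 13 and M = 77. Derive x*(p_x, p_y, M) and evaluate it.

x* = 54.4811

The MRS is 3·y/x. Set MRS = p_x/p_y.
So 3·p_y·y = p_x·x; combined with the budget, a share 0.75 of income goes to x.
Demand: x*(p_x,p_y,M) = 0.75·M/p_x and y* = 0.25·M/p_y.
At p_x=1.06, p_y=13, M=77: x* = 0.75·77/1.06 = 54.4811.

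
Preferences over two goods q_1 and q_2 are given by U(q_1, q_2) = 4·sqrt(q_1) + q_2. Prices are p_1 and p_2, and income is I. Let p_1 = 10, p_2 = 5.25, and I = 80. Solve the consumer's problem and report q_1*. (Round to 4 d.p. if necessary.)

q_1* = 1.1025

Set MRS = p_1/p_2: 2·q_1^(−1/2) = p_1/p_2.
Solve: √q_1 = 2·p_2/p_1, so q_1*(p_1,p_2) = (2·p_2/p_1)², and q_2* = (I − p_1·q_1*)/p_2.
Plugging in: q_1* = (2·5.25/10)² = 1.1025.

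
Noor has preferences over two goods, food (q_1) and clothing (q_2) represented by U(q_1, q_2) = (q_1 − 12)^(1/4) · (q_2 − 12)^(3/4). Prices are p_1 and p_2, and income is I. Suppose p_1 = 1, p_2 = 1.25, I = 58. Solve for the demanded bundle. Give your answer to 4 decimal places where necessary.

q_1* = 19.75, q_2* = 30.6

Let q_1' = q_1−12, q_2' = q_2−12. MRS = (1/3)·q_2'/q_1' = p_1/p_2.
Substituting into the budget: q_1* = 12 + 0.25·(I − 12·p_1 − 12·p_2)/p_1, and q_2* = 12 + 0.75·(…)/p_2.
Discretionary income = 58 − 12·1 − 12·1.25 = 31; q_1* = 12 + 0.25·31/1 = 19.75; q_2* = 12 + 0.75·31/1.25 = 30.6.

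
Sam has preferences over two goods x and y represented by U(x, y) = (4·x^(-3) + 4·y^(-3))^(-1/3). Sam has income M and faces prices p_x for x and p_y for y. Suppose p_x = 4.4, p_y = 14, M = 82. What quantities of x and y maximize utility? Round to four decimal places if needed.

Substitute y = (y/x)·x into the budget: x* = M/(p_x + p_y·(y/x)).
Numerically y/x = 0.74874, so x* = 82/(4.4 + 14·0.74874) = 5.5099 and y* = 0.74874·5.5099 = 4.1255.

x* = 5.5099, y* = 4.1255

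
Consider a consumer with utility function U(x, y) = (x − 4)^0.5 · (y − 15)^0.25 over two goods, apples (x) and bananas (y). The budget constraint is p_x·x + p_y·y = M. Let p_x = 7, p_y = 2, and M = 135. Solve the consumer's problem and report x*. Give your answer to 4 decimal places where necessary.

x* = 11.3333

MRS = 2·(y−15)/(x−4). Tangency with p_x/p_y gives y−15 = (1/2)·(p_x/p_y)·(x−4).
After buying the subsistence bundle (4, 15), a share 2/3 of the remaining income goes to x: x* = 4 + 2/3·(M − 4p_x − 15p_y)/p_x.
Discretionary income = 135 − 4·7 − 15·2 = 77; x* = 4 + 2/3·77/7 = 11.3333.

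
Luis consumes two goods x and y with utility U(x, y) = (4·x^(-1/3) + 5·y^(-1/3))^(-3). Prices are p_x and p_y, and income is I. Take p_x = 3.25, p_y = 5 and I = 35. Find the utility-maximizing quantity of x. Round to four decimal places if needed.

x* = 4.6487

MRS = MU_x/MU_y = (4/5)·(y/x)^(4/3). Set equal to p_x/p_y.
Hence y/x = ((5/4)·p_x/p_y)^(1/(4/3)), i.e. raised to the 0.75 power.
With the ratio pinned down, the budget gives x* = I/(p_x + p_y·(y/x)) and y* = (y/x)·x*.
Numerically y/x = 0.855791, so x* = 35/(3.25 + 5·0.855791) = 4.6487.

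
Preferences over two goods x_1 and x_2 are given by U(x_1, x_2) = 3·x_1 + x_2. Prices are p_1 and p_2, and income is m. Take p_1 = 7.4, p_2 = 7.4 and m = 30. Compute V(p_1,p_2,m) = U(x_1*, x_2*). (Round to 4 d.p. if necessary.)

Numerically: x_1* = 4.0541, x_2* = 0.
Utility at the optimum: U(4.0541, 0) = 12.1622.

V = 12.1622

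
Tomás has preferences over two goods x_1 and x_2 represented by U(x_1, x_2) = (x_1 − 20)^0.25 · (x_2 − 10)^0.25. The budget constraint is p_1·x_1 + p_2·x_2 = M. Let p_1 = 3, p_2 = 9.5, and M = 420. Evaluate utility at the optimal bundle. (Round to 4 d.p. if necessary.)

V = 4.9819

Substituting into the budget: x_1* = 20 + 0.5·(M − 20·p_1 − 10·p_2)/p_1, and x_2* = 10 + 0.5·(…)/p_2.
Discretionary income = 420 − 20·3 − 10·9.5 = 265; x_1* = 20 + 0.5·265/3 = 64.1667; x_2* = 10 + 0.5·265/9.5 = 23.9474.
Utility at the optimum: U(64.1667, 23.9474) = 4.9819.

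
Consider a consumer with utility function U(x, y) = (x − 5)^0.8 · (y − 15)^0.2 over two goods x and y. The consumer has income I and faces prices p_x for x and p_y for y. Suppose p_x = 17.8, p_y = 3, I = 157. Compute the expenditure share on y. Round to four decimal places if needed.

Discretionary income = 157 − 5·17.8 − 15·3 = 23; x* = 5 + 0.8·23/17.8 = 6.0337; y* = 15 + 0.2·23/3 = 16.5333.
Expenditure on y: 3·16.5333 = 49.6; share = 0.3159.

share on y = 0.3159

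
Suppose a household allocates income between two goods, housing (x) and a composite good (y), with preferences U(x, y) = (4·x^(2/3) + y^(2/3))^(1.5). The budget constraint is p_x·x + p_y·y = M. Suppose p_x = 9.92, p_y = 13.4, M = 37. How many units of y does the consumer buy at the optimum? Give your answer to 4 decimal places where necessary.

MRS = MU_x/MU_y = 4·(y/x)^(1/3). Set equal to p_x/p_y.
Solve for the ratio: y/x = [(1/4)·p_x/p_y]^(3).
With the ratio pinned down, the budget gives x* = M/(p_x + p_y·(y/x)) and y* = (y/x)·x*.
Numerically y/x = 0.006339, so x* = 37/(9.92 + 13.4·0.006339) = 3.6982 and y* = 0.006339·3.6982 = 0.0234.

y* = 0.0234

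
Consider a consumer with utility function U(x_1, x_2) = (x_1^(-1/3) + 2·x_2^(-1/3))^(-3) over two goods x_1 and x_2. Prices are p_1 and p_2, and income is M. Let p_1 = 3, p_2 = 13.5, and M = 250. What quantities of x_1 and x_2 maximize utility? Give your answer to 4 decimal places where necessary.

From the CES first-order condition, (1/2)·(x_2/x_1)^(4/3) = p_1/p_2.
Solve for the ratio: x_2/x_1 = [2·p_1/p_2]^(0.75).
With the ratio pinned down, the budget gives x_1* = M/(p_1 + p_2·(x_2/x_1)) and x_2* = (x_2/x_1)·x_1*.
Numerically x_2/x_1 = 0.544331, so x_1* = 250/(3 + 13.5·0.544331) = 24.1582 and x_2* = 0.544331·24.1582 = 13.15.

x_1* = 24.1582, x_2* = 13.15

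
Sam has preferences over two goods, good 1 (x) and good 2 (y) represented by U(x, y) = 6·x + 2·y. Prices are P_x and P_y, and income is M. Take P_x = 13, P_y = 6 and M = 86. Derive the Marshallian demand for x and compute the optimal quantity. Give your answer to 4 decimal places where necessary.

Perfect substitutes: compare marginal utility per dollar. 6/P_x vs 2/P_y → 0.4615 vs 0.3333.
x gives more utility per dollar, so spend all income on x: x* = M/P_x, y* = 0.
Numerically: x* = 6.6154, y* = 0.

x* = 6.6154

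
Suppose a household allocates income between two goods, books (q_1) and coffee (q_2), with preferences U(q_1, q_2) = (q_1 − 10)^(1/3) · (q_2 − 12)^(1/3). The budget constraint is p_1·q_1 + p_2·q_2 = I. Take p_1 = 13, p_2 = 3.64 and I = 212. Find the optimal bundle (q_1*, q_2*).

Let q_1' = q_1−10, q_2' = q_2−12. MRS = q_2'/q_1' = p_1/p_2.
After buying the subsistence bundle (10, 12), a share 0.5 of the remaining income goes to q_1: q_1* = 10 + 0.5·(I − 10p_1 − 12p_2)/p_1.
Discretionary income = 212 − 10·13 − 12·3.64 = 38.32; q_1* = 10 + 0.5·38.32/13 = 11.4738; q_2* = 12 + 0.5·38.32/3.64 = 17.2637.

q_1* = 11.4738, q_2* = 17.2637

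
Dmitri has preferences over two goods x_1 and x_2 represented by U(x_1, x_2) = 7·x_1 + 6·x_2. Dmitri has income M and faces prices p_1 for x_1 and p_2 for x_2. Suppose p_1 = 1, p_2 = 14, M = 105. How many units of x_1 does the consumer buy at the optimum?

x_1* = 105

Linear utility — the consumer picks whichever good has higher MU/price: 7/1 = 7 vs 6/14 = 0.4286.
x_1 gives more utility per dollar, so spend all income on x_1: x_1* = M/p_1, x_2* = 0.
Numerically: x_1* = 105, x_2* = 0.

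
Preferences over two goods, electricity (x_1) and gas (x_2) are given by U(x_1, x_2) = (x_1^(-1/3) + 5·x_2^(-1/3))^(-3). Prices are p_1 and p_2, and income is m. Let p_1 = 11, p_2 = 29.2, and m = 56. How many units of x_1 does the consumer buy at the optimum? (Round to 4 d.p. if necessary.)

x_1* = 0.9664

From the CES first-order condition, (1/5)·(x_2/x_1)^(4/3) = p_1/p_2.
Solve for the ratio: x_2/x_1 = [5·p_1/p_2]^(0.75).
With the ratio pinned down, the budget gives x_1* = m/(p_1 + p_2·(x_2/x_1)) and x_2* = (x_2/x_1)·x_1*.
Numerically x_2/x_1 = 1.607811, so x_1* = 56/(11 + 29.2·1.607811) = 0.9664.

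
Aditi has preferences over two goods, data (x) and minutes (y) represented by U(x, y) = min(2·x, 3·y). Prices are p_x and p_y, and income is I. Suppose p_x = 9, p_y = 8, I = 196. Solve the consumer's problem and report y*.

y* = 9.1163

With perfect complements, no substitution: consume in ratio x:y = 3:2.
Budget: p_x·x + p_y·(2/3)·x = I, so (3·p_x + 2·p_y)·x = 3·I.
Demand: x*(p_x,p_y,I) = 3·I/(3·p_x + 2·p_y), y* = 2·I/(3·p_x + 2·p_y).
Here 3·9 + 2·8 = 43, giving y* = 9.1163.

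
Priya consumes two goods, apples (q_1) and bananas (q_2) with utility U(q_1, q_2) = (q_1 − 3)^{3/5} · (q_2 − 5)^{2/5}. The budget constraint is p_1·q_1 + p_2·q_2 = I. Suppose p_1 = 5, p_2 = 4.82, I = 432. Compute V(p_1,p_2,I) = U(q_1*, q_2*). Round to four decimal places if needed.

V = 40.6814

This is Cobb-Douglas in (q_1−3, q_2−5): tangency gives 0.6·p_2·(q_2−5) = 0.4·p_1·(q_1−3).
After buying the subsistence bundle (3, 5), a share 0.6 of the remaining income goes to q_1: q_1* = 3 + 0.6·(I − 3p_1 − 5p_2)/p_1.
Discretionary income = 432 − 3·5 − 5·4.82 = 392.9; q_1* = 3 + 0.6·392.9/5 = 50.148; q_2* = 5 + 0.4·392.9/4.82 = 37.6058.
Utility at the optimum: U(50.148, 37.6058) = 40.6814.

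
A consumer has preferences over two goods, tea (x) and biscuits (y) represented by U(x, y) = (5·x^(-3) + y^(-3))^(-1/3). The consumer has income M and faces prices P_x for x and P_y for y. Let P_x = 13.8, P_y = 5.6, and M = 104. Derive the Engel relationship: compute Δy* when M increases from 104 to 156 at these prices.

MU_x ∝ 5·x^(-4), MU_y ∝ y^(-4), so MRS = 5·(y/x)^(4) = P_x/P_y.
Solve for the ratio: y/x = [(1/5)·P_x/P_y]^(0.25).
Substitute y = (y/x)·x into the budget: x* = M/(P_x + P_y·(y/x)).
Numerically y/x = 0.837877, so x* = 104/(13.8 + 5.6·0.837877) = 5.624 and y* = 0.837877·5.624 = 4.7122.
At M' = 156: y* = 7.0684. Change: 7.0684 − 4.7122 = 2.3561.

Δy* = 2.3561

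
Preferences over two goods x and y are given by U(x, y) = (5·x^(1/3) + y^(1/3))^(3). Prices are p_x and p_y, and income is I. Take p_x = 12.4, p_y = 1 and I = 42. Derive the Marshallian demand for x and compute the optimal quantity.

MRS = MU_x/MU_y = 5·(y/x)^(2/3). Set equal to p_x/p_y.
Hence y/x = ((1/5)·p_x/p_y)^(1/(2/3)), i.e. raised to the 1.5 power.
With the ratio pinned down, the budget gives x* = I/(p_x + p_y·(y/x)) and y* = (y/x)·x*.
Numerically y/x = 3.905508, so x* = 42/(12.4 + 1·3.905508) = 2.5758.

x* = 2.5758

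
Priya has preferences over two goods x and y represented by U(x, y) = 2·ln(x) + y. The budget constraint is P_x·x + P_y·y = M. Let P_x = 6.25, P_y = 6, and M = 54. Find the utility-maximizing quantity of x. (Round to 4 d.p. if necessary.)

x* = 1.92

MU_x = 2/x, MU_y = 1. Tangency: 2/x = P_x/P_y.
So x*(P_x,P_y) = 2·P_y/P_x, independent of income; and y* = (M − 2·P_y)/P_y.
At the given prices: x* = 2·6/6.25 = 1.92.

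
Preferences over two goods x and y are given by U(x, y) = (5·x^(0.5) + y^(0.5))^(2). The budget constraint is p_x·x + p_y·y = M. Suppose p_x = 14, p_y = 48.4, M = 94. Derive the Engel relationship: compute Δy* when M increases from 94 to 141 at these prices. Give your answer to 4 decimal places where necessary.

MU_x ∝ 5·x^(-0.5), MU_y ∝ y^(-0.5), so MRS = 5·(y/x)^(0.5) = p_x/p_y.
Hence y/x = ((1/5)·p_x/p_y)^(1/(0.5)), i.e. raised to the 2 power.
With the ratio pinned down, the budget gives x* = M/(p_x + p_y·(y/x)) and y* = (y/x)·x*.
Numerically y/x = 0.003347, so x* = 94/(14 + 48.4·0.003347) = 6.6375 and y* = 0.003347·6.6375 = 0.0222.
At M' = 141: y* = 0.0333. Change: 0.0333 − 0.0222 = 0.0111.

Δy* = 0.0111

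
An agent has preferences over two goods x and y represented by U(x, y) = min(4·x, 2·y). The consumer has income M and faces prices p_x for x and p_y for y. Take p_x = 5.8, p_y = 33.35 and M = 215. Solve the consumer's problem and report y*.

y* = 5.931

With perfect complements, no substitution: consume in ratio x:y = 2:4.
Budget: p_x·x + p_y·2·x = M, so (2·p_x + 4·p_y)·x = 2·M.
Demand: x*(p_x,p_y,M) = 2·M/(2·p_x + 4·p_y), y* = 4·M/(2·p_x + 4·p_y).
Here 2·5.8 + 4·33.35 = 145, giving y* = 5.931.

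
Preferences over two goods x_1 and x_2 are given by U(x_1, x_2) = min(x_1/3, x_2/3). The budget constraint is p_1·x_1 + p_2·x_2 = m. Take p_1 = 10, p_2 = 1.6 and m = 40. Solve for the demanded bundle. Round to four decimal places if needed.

x_1* = 3.4483, x_2* = 3.4483

With perfect complements, no substitution: consume in ratio x_1:x_2 = 3:3.
Budget: p_1·x_1 + p_2·x_1 = m, so (3·p_1 + 3·p_2)·x_1 = 3·m.
Demand: x_1*(p_1,p_2,m) = 3·m/(3·p_1 + 3·p_2), x_2* = 3·m/(3·p_1 + 3·p_2).
Here 3·10 + 3·1.6 = 34.8, giving x_1* = 3.4483 and x_2* = 3.4483.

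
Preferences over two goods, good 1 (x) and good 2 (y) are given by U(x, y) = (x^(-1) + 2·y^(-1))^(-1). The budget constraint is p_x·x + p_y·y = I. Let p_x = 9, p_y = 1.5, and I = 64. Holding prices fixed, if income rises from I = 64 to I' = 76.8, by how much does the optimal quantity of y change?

Δy* = 3.1234

With the ratio pinned down, the budget gives x* = I/(p_x + p_y·(y/x)) and y* = (y/x)·x*.
Numerically y/x = 3.464102, so x* = 64/(9 + 1.5·3.464102) = 4.5083 and y* = 3.464102·4.5083 = 15.6171.
At I' = 76.8: y* = 18.7405. Change: 18.7405 − 15.6171 = 3.1234.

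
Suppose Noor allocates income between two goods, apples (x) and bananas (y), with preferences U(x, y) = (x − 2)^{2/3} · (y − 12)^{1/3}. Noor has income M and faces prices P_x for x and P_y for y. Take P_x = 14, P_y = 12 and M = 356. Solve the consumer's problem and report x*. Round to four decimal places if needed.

Let x' = x−2, y' = y−12. MRS = 2·y'/x' = P_x/P_y.
After buying the subsistence bundle (2, 12), a share 2/3 of the remaining income goes to x: x* = 2 + 2/3·(M − 2P_x − 12P_y)/P_x.
Discretionary income = 356 − 2·14 − 12·12 = 184; x* = 2 + 2/3·184/14 = 10.7619.

x* = 10.7619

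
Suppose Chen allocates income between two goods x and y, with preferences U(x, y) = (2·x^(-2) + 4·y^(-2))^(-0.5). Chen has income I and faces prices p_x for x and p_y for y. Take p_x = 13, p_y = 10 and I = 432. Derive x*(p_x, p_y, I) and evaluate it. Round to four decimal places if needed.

x* = 16.1491

From the CES first-order condition, (1/2)·(y/x)^(3) = p_x/p_y.
Hence y/x = (2·p_x/p_y)^(1/(3)), i.e. raised to the 1/3 power.
With the ratio pinned down, the budget gives x* = I/(p_x + p_y·(y/x)) and y* = (y/x)·x*.
Numerically y/x = 1.375069, so x* = 432/(13 + 10·1.375069) = 16.1491.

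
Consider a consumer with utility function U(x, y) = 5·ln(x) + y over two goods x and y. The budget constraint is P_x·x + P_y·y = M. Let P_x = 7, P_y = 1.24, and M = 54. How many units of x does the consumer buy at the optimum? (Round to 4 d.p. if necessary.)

x* = 0.8857

MU_x = 5/x, MU_y = 1. Tangency: 5/x = P_x/P_y.
So x*(P_x,P_y) = 5·P_y/P_x, independent of income; and y* = (M − 5·P_y)/P_y.
At the given prices: x* = 5·1.24/7 = 0.8857.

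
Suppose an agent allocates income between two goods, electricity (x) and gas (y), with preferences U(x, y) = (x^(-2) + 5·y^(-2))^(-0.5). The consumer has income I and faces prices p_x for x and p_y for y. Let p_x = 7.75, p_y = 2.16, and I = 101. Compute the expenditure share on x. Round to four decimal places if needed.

MRS = MU_x/MU_y = (1/5)·(y/x)^(3). Set equal to p_x/p_y.
Solve for the ratio: y/x = [5·p_x/p_y]^(1/3).
With the ratio pinned down, the budget gives x* = I/(p_x + p_y·(y/x)) and y* = (y/x)·x*.
Numerically y/x = 2.617817, so x* = 101/(7.75 + 2.16·2.617817) = 7.5348 and y* = 2.617817·7.5348 = 19.7247.
Expenditure on x: 7.75·7.5348 = 58.3946; share = 0.5782.

share on x = 0.5782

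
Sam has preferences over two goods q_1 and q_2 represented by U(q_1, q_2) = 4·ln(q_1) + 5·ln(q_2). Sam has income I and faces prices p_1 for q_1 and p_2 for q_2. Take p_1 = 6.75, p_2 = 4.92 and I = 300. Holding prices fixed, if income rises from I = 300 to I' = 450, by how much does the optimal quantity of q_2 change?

Tangency: MRS = (4/5)·q_2/q_1 = p_1/p_2.
So 4·p_2·q_2 = 5·p_1·q_1; combined with the budget, a share 4/9 of income goes to q_1.
Demand: q_1*(p_1,p_2,I) = 4/9·I/p_1 and q_2* = 5/9·I/p_2.
At p_1=6.75, p_2=4.92, I=300: q_2* = 5/9·300/4.92 = 33.8753.
At I' = 450: q_2* = 50.813. Change: 50.813 − 33.8753 = 16.9377.

Δq_2* = 16.9377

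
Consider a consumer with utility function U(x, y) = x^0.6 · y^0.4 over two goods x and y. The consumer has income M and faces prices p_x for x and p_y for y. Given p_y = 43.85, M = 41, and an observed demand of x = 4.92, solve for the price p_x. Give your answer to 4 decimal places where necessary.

p_x = 5

The MRS is (3/2)·y/x. Set MRS = p_x/p_y.
Rearranging, p_y·y = (2/3)·p_x·x. Substituting into the budget gives p_x·x·(1 + (2/3)) = M.
Demand: x*(p_x,p_y,M) = 0.6·M/p_x and y* = 0.4·M/p_y.
Set x* = 4.92 in the demand function and solve for p_x: p_x = 5.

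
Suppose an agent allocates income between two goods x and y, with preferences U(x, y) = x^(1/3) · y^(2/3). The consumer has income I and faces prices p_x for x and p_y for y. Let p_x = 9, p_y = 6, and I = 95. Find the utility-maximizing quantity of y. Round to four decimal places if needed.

y* = 10.5556

MU_x/MU_y = (1/3·y)/(2/3·x); tangency sets this equal to p_x/p_y.
Rearranging, p_y·y = 2·p_x·x. Substituting into the budget gives p_x·x·(1 + 2) = I.
Demand: x*(p_x,p_y,I) = 1/3·I/p_x and y* = 2/3·I/p_y.
At p_x=9, p_y=6, I=95: y* = 2/3·95/6 = 10.5556.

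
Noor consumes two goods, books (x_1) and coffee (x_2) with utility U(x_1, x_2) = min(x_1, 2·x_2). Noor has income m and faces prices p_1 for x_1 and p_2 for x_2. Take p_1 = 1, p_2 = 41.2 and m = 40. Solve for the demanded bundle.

x_1* = 1.8519, x_2* = 0.9259

Demand: x_1*(p_1,p_2,m) = 2·m/(2·p_1 + p_2), x_2* = m/(2·p_1 + p_2).
Here 2·1 + 41.2 = 43.2, giving x_1* = 1.8519 and x_2* = 0.9259.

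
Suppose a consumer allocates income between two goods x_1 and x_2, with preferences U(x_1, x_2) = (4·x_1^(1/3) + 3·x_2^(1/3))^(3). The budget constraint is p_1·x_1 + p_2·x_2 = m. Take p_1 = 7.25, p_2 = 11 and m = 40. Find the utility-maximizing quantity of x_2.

Substitute x_2 = (x_2/x_1)·x_1 into the budget: x_1* = m/(p_1 + p_2·(x_2/x_1)).
Numerically x_2/x_1 = 0.347544, so x_1* = 40/(7.25 + 11·0.347544) = 3.6124 and x_2* = 0.347544·3.6124 = 1.2555.

x_2* = 1.2555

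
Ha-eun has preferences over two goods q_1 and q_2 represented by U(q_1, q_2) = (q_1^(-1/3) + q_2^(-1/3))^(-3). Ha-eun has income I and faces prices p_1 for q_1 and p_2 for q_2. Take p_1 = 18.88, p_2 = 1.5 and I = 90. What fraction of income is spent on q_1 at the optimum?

share on q_1 = 0.6532

From the CES first-order condition, (q_2/q_1)^(4/3) = p_1/p_2.
Solve for the ratio: q_2/q_1 = [p_1/p_2]^(0.75).
With the ratio pinned down, the budget gives q_1* = I/(p_1 + p_2·(q_2/q_1)) and q_2* = (q_2/q_1)·q_1*.
Numerically q_2/q_1 = 6.682409, so q_1* = 90/(18.88 + 1.5·6.682409) = 3.1138 and q_2* = 6.682409·3.1138 = 20.8077.
Expenditure on q_1: 18.88·3.1138 = 58.7885; share = 0.6532.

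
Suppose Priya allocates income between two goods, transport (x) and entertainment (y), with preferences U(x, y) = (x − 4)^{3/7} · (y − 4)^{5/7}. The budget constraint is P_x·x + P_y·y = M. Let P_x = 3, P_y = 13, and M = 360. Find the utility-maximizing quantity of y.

y* = 18.2308

This is Cobb-Douglas in (x−4, y−4): tangency gives 3/7·P_y·(y−4) = 5/7·P_x·(x−4).
After buying the subsistence bundle (4, 4), a share 0.375 of the remaining income goes to x: x* = 4 + 0.375·(M − 4P_x − 4P_y)/P_x.
Discretionary income = 360 − 4·3 − 4·13 = 296; y* = 4 + 0.625·296/13 = 18.2308.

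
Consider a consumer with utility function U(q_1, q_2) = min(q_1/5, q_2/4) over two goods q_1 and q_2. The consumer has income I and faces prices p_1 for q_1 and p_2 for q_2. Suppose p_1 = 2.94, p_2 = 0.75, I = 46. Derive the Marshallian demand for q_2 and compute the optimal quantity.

q_2* = 10.3955

Demand: q_1*(p_1,p_2,I) = 5·I/(5·p_1 + 4·p_2), q_2* = 4·I/(5·p_1 + 4·p_2).
Here 5·2.94 + 4·0.75 = 17.7, giving q_2* = 10.3955.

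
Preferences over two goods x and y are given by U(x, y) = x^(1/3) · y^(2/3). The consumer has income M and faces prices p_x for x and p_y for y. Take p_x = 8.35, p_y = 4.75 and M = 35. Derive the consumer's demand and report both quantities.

x* = 1.3972, y* = 4.9123

Tangency: MRS = (1/2)·y/x = p_x/p_y.
Rearranging, p_y·y = 2·p_x·x. Substituting into the budget gives p_x·x·(1 + 2) = M.
Demand: x*(p_x,p_y,M) = 1/3·M/p_x and y* = 2/3·M/p_y.
At p_x=8.35, p_y=4.75, M=35: x* = 1/3·35/8.35 = 1.3972, y* = 4.9123.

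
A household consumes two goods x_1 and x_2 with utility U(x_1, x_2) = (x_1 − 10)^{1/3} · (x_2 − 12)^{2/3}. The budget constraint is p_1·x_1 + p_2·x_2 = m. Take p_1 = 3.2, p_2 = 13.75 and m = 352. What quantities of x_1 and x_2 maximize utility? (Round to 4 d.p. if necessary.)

This is Cobb-Douglas in (x_1−10, x_2−12): tangency gives 1/3·p_2·(x_2−12) = 2/3·p_1·(x_1−10).
Substituting into the budget: x_1* = 10 + 1/3·(m − 10·p_1 − 12·p_2)/p_1, and x_2* = 12 + 2/3·(…)/p_2.
Discretionary income = 352 − 10·3.2 − 12·13.75 = 155; x_1* = 10 + 1/3·155/3.2 = 26.1458; x_2* = 12 + 2/3·155/13.75 = 19.5152.

x_1* = 26.1458, x_2* = 19.5152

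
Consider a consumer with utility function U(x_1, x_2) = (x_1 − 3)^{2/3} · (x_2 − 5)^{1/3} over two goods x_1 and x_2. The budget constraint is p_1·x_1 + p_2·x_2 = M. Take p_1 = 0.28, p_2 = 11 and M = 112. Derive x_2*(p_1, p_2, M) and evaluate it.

This is Cobb-Douglas in (x_1−3, x_2−5): tangency gives 2/3·p_2·(x_2−5) = 1/3·p_1·(x_1−3).
After buying the subsistence bundle (3, 5), a share 2/3 of the remaining income goes to x_1: x_1* = 3 + 2/3·(M − 3p_1 − 5p_2)/p_1.
Discretionary income = 112 − 3·0.28 − 5·11 = 56.16; x_2* = 5 + 1/3·56.16/11 = 6.7018.

x_2* = 6.7018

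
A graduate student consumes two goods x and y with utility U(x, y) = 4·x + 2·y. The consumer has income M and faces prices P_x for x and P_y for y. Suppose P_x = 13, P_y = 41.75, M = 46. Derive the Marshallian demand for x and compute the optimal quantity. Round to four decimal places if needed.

x* = 3.5385

Perfect substitutes: compare marginal utility per dollar. 4/P_x vs 2/P_y → 0.3077 vs 0.0479.
x gives more utility per dollar, so spend all income on x: x* = M/P_x, y* = 0.
Numerically: x* = 3.5385, y* = 0.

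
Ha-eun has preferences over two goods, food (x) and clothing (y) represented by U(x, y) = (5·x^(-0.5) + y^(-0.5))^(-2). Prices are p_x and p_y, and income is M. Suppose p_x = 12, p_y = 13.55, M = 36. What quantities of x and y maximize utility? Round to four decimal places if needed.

MU_x ∝ 5·x^(-1.5), MU_y ∝ y^(-1.5), so MRS = 5·(y/x)^(1.5) = p_x/p_y.
Solve for the ratio: y/x = [(1/5)·p_x/p_y]^(2/3).
With the ratio pinned down, the budget gives x* = M/(p_x + p_y·(y/x)) and y* = (y/x)·x*.
Numerically y/x = 0.31539, so x* = 36/(12 + 13.55·0.31539) = 2.2122 and y* = 0.31539·2.2122 = 0.6977.

x* = 2.2122, y* = 0.6977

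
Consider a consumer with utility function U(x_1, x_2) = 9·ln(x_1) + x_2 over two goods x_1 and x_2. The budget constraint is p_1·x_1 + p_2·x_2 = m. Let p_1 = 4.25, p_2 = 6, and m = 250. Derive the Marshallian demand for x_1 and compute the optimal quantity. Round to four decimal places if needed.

MU_x_1 = 9/x_1, MU_x_2 = 1. Tangency: 9/x_1 = p_1/p_2.
So x_1*(p_1,p_2) = 9·p_2/p_1, independent of income; and x_2* = (m − 9·p_2)/p_2.
At the given prices: x_1* = 9·6/4.25 = 12.7059.

x_1* = 12.7059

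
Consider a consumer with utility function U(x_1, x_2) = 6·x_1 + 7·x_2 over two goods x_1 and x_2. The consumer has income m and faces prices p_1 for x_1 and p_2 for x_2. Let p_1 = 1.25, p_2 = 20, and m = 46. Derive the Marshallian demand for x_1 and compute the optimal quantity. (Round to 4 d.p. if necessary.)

Linear utility — the consumer picks whichever good has higher MU/price: 6/1.25 = 4.8 vs 7/20 = 0.35.
x_1 gives more utility per dollar, so spend all income on x_1: x_1* = m/p_1, x_2* = 0.
Numerically: x_1* = 36.8, x_2* = 0.

x_1* = 36.8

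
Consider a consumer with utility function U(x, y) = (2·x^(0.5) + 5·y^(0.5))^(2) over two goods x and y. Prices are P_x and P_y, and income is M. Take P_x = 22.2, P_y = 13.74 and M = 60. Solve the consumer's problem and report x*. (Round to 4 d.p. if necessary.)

x* = 0.2435

From the CES first-order condition, (2/5)·(y/x)^(0.5) = P_x/P_y.
Hence y/x = ((5/2)·P_x/P_y)^(1/(0.5)), i.e. raised to the 2 power.
Substitute y = (y/x)·x into the budget: x* = M/(P_x + P_y·(y/x)).
Numerically y/x = 16.315955, so x* = 60/(22.2 + 13.74·16.315955) = 0.2435.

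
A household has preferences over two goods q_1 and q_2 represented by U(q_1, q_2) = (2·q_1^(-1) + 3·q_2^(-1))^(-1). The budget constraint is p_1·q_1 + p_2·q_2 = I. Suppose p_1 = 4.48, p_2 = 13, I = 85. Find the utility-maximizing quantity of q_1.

q_1* = 6.1475

Numerically q_2/q_1 = 0.718974, so q_1* = 85/(4.48 + 13·0.718974) = 6.1475.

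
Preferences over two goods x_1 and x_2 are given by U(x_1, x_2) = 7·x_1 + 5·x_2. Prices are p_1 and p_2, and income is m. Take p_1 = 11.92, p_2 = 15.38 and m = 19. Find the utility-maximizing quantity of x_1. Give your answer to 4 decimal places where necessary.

x_1* = 1.594

Perfect substitutes: compare marginal utility per dollar. 7/p_1 vs 5/p_2 → 0.5872 vs 0.3251.
x_1 gives more utility per dollar, so spend all income on x_1: x_1* = m/p_1, x_2* = 0.
Numerically: x_1* = 1.594, x_2* = 0.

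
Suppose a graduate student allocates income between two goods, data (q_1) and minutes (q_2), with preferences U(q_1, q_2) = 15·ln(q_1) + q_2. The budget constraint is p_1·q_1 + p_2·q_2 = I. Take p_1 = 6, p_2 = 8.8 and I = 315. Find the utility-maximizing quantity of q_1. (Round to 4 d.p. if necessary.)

So q_1*(p_1,p_2) = 15·p_2/p_1, independent of income; and q_2* = (I − 15·p_2)/p_2.
At the given prices: q_1* = 15·8.8/6 = 22.

q_1* = 22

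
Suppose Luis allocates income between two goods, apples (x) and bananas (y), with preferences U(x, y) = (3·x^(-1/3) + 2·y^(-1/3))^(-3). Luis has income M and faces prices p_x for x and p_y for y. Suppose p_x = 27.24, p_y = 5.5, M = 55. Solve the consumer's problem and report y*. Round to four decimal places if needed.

Numerically y/x = 2.449429, so x* = 55/(27.24 + 5.5·2.449429) = 1.351 and y* = 2.449429·1.351 = 3.3091.

y* = 3.3091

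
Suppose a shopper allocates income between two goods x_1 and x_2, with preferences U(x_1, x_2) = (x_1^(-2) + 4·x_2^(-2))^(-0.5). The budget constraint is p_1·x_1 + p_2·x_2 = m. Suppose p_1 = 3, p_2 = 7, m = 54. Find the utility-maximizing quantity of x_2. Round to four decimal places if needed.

x_2* = 5.6802

MRS = MU_x_1/MU_x_2 = (1/4)·(x_2/x_1)^(3). Set equal to p_1/p_2.
Solve for the ratio: x_2/x_1 = [4·p_1/p_2]^(1/3).
With the ratio pinned down, the budget gives x_1* = m/(p_1 + p_2·(x_2/x_1)) and x_2* = (x_2/x_1)·x_1*.
Numerically x_2/x_1 = 1.196817, so x_1* = 54/(3 + 7·1.196817) = 4.7461 and x_2* = 1.196817·4.7461 = 5.6802.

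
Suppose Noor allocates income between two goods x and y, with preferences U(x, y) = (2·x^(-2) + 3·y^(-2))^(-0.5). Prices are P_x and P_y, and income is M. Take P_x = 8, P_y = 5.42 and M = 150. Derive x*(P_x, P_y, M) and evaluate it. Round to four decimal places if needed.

x* = 9.9574

Numerically y/x = 1.303349, so x* = 150/(8 + 5.42·1.303349) = 9.9574.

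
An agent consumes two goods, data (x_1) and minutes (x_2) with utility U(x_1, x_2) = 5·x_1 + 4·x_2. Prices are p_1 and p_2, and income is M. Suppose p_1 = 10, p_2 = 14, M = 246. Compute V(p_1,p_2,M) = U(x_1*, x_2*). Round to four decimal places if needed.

Linear utility — the consumer picks whichever good has higher MU/price: 5/10 = 0.5 vs 4/14 = 0.2857.
x_1 gives more utility per dollar, so spend all income on x_1: x_1* = M/p_1, x_2* = 0.
Numerically: x_1* = 24.6, x_2* = 0.
Utility at the optimum: U(24.6, 0) = 123.

V = 123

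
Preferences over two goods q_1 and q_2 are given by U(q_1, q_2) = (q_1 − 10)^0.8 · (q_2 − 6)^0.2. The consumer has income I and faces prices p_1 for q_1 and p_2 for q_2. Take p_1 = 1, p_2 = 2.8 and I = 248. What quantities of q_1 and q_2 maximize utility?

MRS = 4·(q_2−6)/(q_1−10). Tangency with p_1/p_2 gives q_2−6 = (1/4)·(p_1/p_2)·(q_1−10).
Substituting into the budget: q_1* = 10 + 0.8·(I − 10·p_1 − 6·p_2)/p_1, and q_2* = 6 + 0.2·(…)/p_2.
Discretionary income = 248 − 10·1 − 6·2.8 = 221.2; q_1* = 10 + 0.8·221.2/1 = 186.96; q_2* = 6 + 0.2·221.2/2.8 = 21.8.

q_1* = 186.96, q_2* = 21.8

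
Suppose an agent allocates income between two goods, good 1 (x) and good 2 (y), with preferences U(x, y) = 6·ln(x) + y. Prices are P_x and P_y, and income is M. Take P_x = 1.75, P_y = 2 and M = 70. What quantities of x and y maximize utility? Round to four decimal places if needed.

Set MRS = P_x/P_y: (6/x)/1 = P_x/P_y.
So x*(P_x,P_y) = 6·P_y/P_x, independent of income; and y* = (M − 6·P_y)/P_y.
At the given prices: x* = 6·2/1.75 = 6.8571, and y* = 29.

x* = 6.8571, y* = 29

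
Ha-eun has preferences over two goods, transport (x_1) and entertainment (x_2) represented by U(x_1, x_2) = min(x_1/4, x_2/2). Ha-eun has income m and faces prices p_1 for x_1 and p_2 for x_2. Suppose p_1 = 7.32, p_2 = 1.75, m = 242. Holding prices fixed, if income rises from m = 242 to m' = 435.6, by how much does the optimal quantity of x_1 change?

Δx_1* = 23.6242

With perfect complements, no substitution: consume in ratio x_1:x_2 = 4:2.
Budget: p_1·x_1 + p_2·(1/2)·x_1 = m, so (4·p_1 + 2·p_2)·x_1 = 4·m.
Demand: x_1*(p_1,p_2,m) = 4·m/(4·p_1 + 2·p_2), x_2* = 2·m/(4·p_1 + 2·p_2).
Here 4·7.32 + 2·1.75 = 32.78, giving x_1* = 29.5302.
At m' = 435.6: x_1* = 53.1544. Change: 53.1544 − 29.5302 = 23.6242.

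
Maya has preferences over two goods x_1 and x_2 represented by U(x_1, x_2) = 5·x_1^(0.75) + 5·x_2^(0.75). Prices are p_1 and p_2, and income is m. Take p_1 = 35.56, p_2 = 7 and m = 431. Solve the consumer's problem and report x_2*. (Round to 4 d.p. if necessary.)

x_2* = 61.1053

With the ratio pinned down, the budget gives x_1* = m/(p_1 + p_2·(x_2/x_1)) and x_2* = (x_2/x_1)·x_1*.
Numerically x_2/x_1 = 665.970281, so x_1* = 431/(35.56 + 7·665.970281) = 0.0918 and x_2* = 665.970281·0.0918 = 61.1053.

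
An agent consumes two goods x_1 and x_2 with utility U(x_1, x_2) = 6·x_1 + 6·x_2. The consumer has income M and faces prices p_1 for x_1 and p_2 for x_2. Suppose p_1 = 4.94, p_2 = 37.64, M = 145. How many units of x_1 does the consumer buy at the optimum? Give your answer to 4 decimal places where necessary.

x_1* = 29.3522

Perfect substitutes: compare marginal utility per dollar. 6/p_1 vs 6/p_2 → 1.2146 vs 0.1594.
x_1 gives more utility per dollar, so spend all income on x_1: x_1* = M/p_1, x_2* = 0.
Numerically: x_1* = 29.3522, x_2* = 0.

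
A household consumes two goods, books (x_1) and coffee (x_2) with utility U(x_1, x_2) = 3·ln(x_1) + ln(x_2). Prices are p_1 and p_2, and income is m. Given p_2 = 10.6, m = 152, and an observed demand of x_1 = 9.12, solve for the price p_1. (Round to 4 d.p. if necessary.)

p_1 = 12.5

MU_x_1/MU_x_2 = (3·x_2)/(x_1); tangency sets this equal to p_1/p_2.
So 3·p_2·x_2 = p_1·x_1; combined with the budget, a share 0.75 of income goes to x_1.
Demand: x_1*(p_1,p_2,m) = 0.75·m/p_1 and x_2* = 0.25·m/p_2.
Set x_1* = 9.12 in the demand function and solve for p_1: p_1 = 12.5.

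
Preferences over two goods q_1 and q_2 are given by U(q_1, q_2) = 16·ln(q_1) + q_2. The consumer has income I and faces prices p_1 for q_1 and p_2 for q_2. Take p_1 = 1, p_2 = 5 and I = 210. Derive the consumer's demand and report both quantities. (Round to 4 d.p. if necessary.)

q_1* = 80, q_2* = 26

MU_q_1 = 16/q_1, MU_q_2 = 1. Tangency: 16/q_1 = p_1/p_2.
So q_1*(p_1,p_2) = 16·p_2/p_1, independent of income; and q_2* = (I − 16·p_2)/p_2.
At the given prices: q_1* = 16·5/1 = 80, and q_2* = 26.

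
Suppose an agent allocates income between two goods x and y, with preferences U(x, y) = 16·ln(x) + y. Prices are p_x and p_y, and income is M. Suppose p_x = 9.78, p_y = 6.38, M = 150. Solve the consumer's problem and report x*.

Set MRS = p_x/p_y: (16/x)/1 = p_x/p_y.
So x*(p_x,p_y) = 16·p_y/p_x, independent of income; and y* = (M − 16·p_y)/p_y.
At the given prices: x* = 16·6.38/9.78 = 10.4376.

x* = 10.4376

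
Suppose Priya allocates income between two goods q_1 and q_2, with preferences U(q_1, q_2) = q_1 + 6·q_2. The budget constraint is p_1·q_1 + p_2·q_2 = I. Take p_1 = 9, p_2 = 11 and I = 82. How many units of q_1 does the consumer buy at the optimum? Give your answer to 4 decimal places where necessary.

Perfect substitutes: compare marginal utility per dollar. 1/p_1 vs 6/p_2 → 0.1111 vs 0.5455.
q_2 gives more utility per dollar, so spend all income on q_2: q_2* = I/p_2, q_1* = 0.
Numerically: q_1* = 0, q_2* = 7.4545.

q_1* = 0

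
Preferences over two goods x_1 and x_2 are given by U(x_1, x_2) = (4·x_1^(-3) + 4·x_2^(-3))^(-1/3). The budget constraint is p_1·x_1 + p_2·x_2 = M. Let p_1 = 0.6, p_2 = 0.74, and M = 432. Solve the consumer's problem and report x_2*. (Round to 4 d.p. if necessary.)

x_2* = 314.8006

From the CES first-order condition, (x_2/x_1)^(4) = p_1/p_2.
Hence x_2/x_1 = (p_1/p_2)^(1/(4)), i.e. raised to the 0.25 power.
With the ratio pinned down, the budget gives x_1* = M/(p_1 + p_2·(x_2/x_1)) and x_2* = (x_2/x_1)·x_1*.
Numerically x_2/x_1 = 0.948921, so x_1* = 432/(0.6 + 0.74·0.948921) = 331.746 and x_2* = 0.948921·331.746 = 314.8006.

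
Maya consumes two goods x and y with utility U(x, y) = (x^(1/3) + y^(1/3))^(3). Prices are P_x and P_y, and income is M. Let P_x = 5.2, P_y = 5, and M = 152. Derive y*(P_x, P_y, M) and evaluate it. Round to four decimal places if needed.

y* = 15.349

MU_x ∝ x^(-2/3), MU_y ∝ y^(-2/3), so MRS = (y/x)^(2/3) = P_x/P_y.
Solve for the ratio: y/x = [P_x/P_y]^(1.5).
Substitute y = (y/x)·x into the budget: x* = M/(P_x + P_y·(y/x)).
Numerically y/x = 1.060596, so x* = 152/(5.2 + 5·1.060596) = 14.4721 and y* = 1.060596·14.4721 = 15.349.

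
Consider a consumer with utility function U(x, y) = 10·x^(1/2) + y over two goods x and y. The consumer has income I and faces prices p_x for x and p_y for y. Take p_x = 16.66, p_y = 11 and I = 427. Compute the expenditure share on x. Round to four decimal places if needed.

Utility is quasi-linear in y; the FOC for x is 5/√x = p_x/p_y.
Solve: √x = 5·p_y/p_x, so x*(p_x,p_y) = (5·p_y/p_x)², and y* = (I − p_x·x*)/p_y.
Plugging in: x* = (5·11/16.66)² = 10.8987, y* = 22.3116.
Expenditure on x: 16.66·10.8987 = 181.5726; share = 0.4252.

share on x = 0.4252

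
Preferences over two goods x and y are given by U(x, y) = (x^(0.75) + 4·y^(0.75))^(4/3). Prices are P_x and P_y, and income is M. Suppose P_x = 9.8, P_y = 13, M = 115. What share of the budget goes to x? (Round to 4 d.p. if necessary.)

With the ratio pinned down, the budget gives x* = M/(P_x + P_y·(y/x)) and y* = (y/x)·x*.
Numerically y/x = 82.674363, so x* = 115/(9.8 + 13·82.674363) = 0.106 and y* = 82.674363·0.106 = 8.7662.
Expenditure on x: 9.8·0.106 = 1.0391; share = 0.009.

share on x = 0.009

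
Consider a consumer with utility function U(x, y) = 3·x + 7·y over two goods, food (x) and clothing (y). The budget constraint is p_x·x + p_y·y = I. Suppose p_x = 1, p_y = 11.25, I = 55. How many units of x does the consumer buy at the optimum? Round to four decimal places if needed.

Perfect substitutes: compare marginal utility per dollar. 3/p_x vs 7/p_y → 3 vs 0.6222.
x gives more utility per dollar, so spend all income on x: x* = I/p_x, y* = 0.
Numerically: x* = 55, y* = 0.

x* = 55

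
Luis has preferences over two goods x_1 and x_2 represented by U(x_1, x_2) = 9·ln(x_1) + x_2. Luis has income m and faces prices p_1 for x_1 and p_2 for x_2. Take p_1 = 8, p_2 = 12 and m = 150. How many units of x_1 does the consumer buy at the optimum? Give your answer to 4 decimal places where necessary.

Set MRS = p_1/p_2: (9/x_1)/1 = p_1/p_2.
So x_1*(p_1,p_2) = 9·p_2/p_1, independent of income; and x_2* = (m − 9·p_2)/p_2.
At the given prices: x_1* = 9·12/8 = 13.5.

x_1* = 13.5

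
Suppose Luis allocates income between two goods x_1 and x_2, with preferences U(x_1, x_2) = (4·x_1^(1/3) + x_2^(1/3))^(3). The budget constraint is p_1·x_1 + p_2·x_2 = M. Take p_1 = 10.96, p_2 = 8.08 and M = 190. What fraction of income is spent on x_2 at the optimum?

From the CES first-order condition, 4·(x_2/x_1)^(2/3) = p_1/p_2.
Hence x_2/x_1 = ((1/4)·p_1/p_2)^(1/(2/3)), i.e. raised to the 1.5 power.
With the ratio pinned down, the budget gives x_1* = M/(p_1 + p_2·(x_2/x_1)) and x_2* = (x_2/x_1)·x_1*.
Numerically x_2/x_1 = 0.197473, so x_1* = 190/(10.96 + 8.08·0.197473) = 15.1327 and x_2* = 0.197473·15.1327 = 2.9883.
Expenditure on x_2: 8.08·2.9883 = 24.1455; share = 0.1271.

share on x_2 = 0.1271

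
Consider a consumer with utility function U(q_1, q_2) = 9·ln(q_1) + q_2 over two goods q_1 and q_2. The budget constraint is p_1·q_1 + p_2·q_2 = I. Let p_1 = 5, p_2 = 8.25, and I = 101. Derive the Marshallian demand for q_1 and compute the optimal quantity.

Set MRS = p_1/p_2: (9/q_1)/1 = p_1/p_2.
So q_1*(p_1,p_2) = 9·p_2/p_1, independent of income; and q_2* = (I − 9·p_2)/p_2.
At the given prices: q_1* = 9·8.25/5 = 14.85.

q_1* = 14.85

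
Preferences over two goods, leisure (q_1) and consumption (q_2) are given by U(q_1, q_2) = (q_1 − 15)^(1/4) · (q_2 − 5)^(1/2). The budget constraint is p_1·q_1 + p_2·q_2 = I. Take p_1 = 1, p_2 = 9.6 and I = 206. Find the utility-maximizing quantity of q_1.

q_1* = 62.6667

Let q_1' = q_1−15, q_2' = q_2−5. MRS = (1/2)·q_2'/q_1' = p_1/p_2.
Substituting into the budget: q_1* = 15 + 1/3·(I − 15·p_1 − 5·p_2)/p_1, and q_2* = 5 + 2/3·(…)/p_2.
Discretionary income = 206 − 15·1 − 5·9.6 = 143; q_1* = 15 + 1/3·143/1 = 62.6667.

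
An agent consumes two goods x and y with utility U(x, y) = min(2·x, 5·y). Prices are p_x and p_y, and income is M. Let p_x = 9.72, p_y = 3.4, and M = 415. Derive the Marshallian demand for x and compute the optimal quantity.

Leontief preferences: the optimum is at the kink where x/5 = y/2, i.e. y = (2/5)·x.
Budget: p_x·x + p_y·(2/5)·x = M, so (5·p_x + 2·p_y)·x = 5·M.
Demand: x*(p_x,p_y,M) = 5·M/(5·p_x + 2·p_y), y* = 2·M/(5·p_x + 2·p_y).
Here 5·9.72 + 2·3.4 = 55.4, giving x* = 37.4549.

x* = 37.4549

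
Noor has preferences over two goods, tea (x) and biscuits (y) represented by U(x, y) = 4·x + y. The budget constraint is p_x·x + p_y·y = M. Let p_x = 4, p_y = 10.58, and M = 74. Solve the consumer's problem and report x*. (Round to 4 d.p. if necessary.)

x* = 18.5

Linear utility — the consumer picks whichever good has higher MU/price: 4/4 = 1 vs 1/10.58 = 0.0945.
x gives more utility per dollar, so spend all income on x: x* = M/p_x, y* = 0.
Numerically: x* = 18.5, y* = 0.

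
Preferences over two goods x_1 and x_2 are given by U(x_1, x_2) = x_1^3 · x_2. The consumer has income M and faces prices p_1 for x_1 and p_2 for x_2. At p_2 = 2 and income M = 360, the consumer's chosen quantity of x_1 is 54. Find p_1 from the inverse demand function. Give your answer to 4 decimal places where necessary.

p_1 = 5

MU_x_1/MU_x_2 = (3·x_2)/(x_1); tangency sets this equal to p_1/p_2.
Rearranging, p_2·x_2 = (1/3)·p_1·x_1. Substituting into the budget gives p_1·x_1·(1 + (1/3)) = M.
Demand: x_1*(p_1,p_2,M) = 0.75·M/p_1 and x_2* = 0.25·M/p_2.
Set x_1* = 54 in the demand function and solve for p_1: p_1 = 5.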